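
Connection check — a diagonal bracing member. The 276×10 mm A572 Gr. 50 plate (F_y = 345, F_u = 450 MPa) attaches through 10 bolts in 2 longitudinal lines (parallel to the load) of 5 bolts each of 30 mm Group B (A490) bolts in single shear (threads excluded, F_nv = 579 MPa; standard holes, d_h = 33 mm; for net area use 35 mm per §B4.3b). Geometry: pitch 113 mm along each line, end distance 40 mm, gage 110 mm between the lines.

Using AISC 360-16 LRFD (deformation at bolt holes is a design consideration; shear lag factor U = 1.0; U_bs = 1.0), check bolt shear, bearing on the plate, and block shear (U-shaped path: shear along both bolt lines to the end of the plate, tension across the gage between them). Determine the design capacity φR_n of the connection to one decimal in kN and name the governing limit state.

1607.9 kN (block shear governs)

Bolt shear: A_b = π(30)²/4 = 706.86 mm². φR_n = 0.75 × 579 × 706.86 × 10 × 1 = 3069.5 kN.
Bearing (10 mm plate, F_u = 450 MPa): end bolts L_c = 40 − 33/2 = 23.5, R_n = min(1.2×23.5×10×450, 2.4×30×10×450) = 126.9 kN/bolt; interior L_c = 113 − 33 = 80, R_n = 324 kN/bolt. φR_n = 0.75 × (2×126.9 + 8×324) = 2134.4 kN.
Block shear: shear path 2×[40+4×113] = 2×492 mm, A_gv = 9840, A_nv = 2×(492 − 4.5×35)×10 = 6690 mm²; tension across gage: (110 − 1×35)×10 = 750 mm². R_n = min(0.6×450×6690, 0.6×345×9840) + 1.0×450×750 = min(1806.3, 2036.9) + 337.5 = 2143.8 kN. φR_n = 0.75 × 2143.8 = 1607.9 kN.
Governing: min(3069.5, 2134.4, 1607.9) = 1607.9 kN → block shear.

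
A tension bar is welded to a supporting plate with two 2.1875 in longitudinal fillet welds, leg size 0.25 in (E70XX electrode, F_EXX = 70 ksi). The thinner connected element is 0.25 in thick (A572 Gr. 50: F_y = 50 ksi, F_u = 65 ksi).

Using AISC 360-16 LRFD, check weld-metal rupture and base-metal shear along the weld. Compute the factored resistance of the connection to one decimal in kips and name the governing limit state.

24.4 kips (weld metal governs)

Weld metal: throat = 0.707×0.25 = 0.17675 in, L = 2×2.1875 = 4.375 in. φR_n = 0.75 × 0.6 × 70 × 0.17675 × 4.375 = 24.4 kips.
Base metal shear (0.25 in plate): yield φR_n = 1.0×0.6×50×0.25×4.375 = 32.8 kips; rupture φR_n = 0.75×0.6×65×0.25×4.375 = 32.0 kips; take 32.0 kips (rupture).
Governing: min(24.4, 32.0) = 24.4 kips → weld metal.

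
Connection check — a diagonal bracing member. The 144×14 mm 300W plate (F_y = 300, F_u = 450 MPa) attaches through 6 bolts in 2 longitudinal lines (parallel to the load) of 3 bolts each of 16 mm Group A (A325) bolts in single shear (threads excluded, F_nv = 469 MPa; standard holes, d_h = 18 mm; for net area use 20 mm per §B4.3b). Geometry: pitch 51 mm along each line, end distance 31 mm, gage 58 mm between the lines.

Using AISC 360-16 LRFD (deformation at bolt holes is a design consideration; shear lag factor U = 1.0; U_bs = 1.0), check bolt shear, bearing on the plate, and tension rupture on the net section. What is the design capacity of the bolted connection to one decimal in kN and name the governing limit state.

Bolt shear: A_b = π(16)²/4 = 201.06 mm². φR_n = 0.75 × 469 × 201.06 × 6 × 1 = 424.3 kN.
Bearing (14 mm plate, F_u = 450 MPa): end bolts L_c = 31 − 18/2 = 22, R_n = min(1.2×22×14×450, 2.4×16×14×450) = 166.32 kN/bolt; interior L_c = 51 − 18 = 33, R_n = 241.92 kN/bolt. φR_n = 0.75 × (2×166.32 + 4×241.92) = 975.2 kN.
Tension rupture (net): A_n = (144 − 2×20)×14 = 1456 mm² (U = 1.0, A_e = A_n). φR_n = 0.75 × 450 × 1456 = 491.4 kN.
Governing: min(424.3, 975.2, 491.4) = 424.3 kN → bolt shear.

424.3 kN (bolt shear governs)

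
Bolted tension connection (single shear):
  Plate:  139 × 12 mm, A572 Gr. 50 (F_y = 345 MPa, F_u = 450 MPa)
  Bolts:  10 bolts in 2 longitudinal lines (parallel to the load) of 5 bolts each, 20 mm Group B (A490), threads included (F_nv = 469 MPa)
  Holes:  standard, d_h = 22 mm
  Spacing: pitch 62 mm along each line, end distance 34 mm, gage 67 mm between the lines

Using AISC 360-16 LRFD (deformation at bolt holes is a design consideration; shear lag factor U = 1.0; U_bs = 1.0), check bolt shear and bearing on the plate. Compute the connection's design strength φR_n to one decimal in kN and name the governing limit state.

1105.1 kN (bolt shear governs)

Bolt shear: A_b = π(20)²/4 = 314.16 mm². φR_n = 0.75 × 469 × 314.16 × 10 × 1 = 1105.1 kN.
Bearing (12 mm plate, F_u = 450 MPa): end bolts L_c = 34 − 22/2 = 23, R_n = min(1.2×23×12×450, 2.4×20×12×450) = 149.04 kN/bolt; interior L_c = 62 − 22 = 40, R_n = 259.2 kN/bolt. φR_n = 0.75 × (2×149.04 + 8×259.2) = 1778.8 kN.
Governing: min(1105.1, 1778.8) = 1105.1 kN → bolt shear.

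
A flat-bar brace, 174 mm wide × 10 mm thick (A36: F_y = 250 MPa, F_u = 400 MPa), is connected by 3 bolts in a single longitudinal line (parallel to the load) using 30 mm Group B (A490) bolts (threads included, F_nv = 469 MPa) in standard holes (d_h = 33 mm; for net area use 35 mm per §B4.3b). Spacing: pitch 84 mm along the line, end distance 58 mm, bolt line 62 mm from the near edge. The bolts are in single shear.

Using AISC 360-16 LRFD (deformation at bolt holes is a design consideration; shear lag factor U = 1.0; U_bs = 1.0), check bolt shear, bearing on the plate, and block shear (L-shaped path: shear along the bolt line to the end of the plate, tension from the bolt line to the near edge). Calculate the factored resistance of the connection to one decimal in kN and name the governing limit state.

382.8 kN (block shear governs)

Bolt shear: A_b = π(30)²/4 = 706.86 mm². φR_n = 0.75 × 469 × 706.86 × 3 × 1 = 745.9 kN.
Bearing (10 mm plate, F_u = 400 MPa): end bolts L_c = 58 − 33/2 = 41.5, R_n = min(1.2×41.5×10×400, 2.4×30×10×400) = 199.2 kN/bolt; interior L_c = 84 − 33 = 51, R_n = 244.8 kN/bolt. φR_n = 0.75 × (1×199.2 + 2×244.8) = 516.6 kN.
Block shear: shear path 1×[58+2×84] = 1×226 mm, A_gv = 2260, A_nv = 1×(226 − 2.5×35)×10 = 1385 mm²; tension to near edge: (62 − 0.5×35)×10 = 445 mm². R_n = min(0.6×400×1385, 0.6×250×2260) + 1.0×400×445 = min(332.4, 339) + 178 = 510.4 kN. φR_n = 0.75 × 510.4 = 382.8 kN.
Governing: min(745.9, 516.6, 382.8) = 382.8 kN → block shear.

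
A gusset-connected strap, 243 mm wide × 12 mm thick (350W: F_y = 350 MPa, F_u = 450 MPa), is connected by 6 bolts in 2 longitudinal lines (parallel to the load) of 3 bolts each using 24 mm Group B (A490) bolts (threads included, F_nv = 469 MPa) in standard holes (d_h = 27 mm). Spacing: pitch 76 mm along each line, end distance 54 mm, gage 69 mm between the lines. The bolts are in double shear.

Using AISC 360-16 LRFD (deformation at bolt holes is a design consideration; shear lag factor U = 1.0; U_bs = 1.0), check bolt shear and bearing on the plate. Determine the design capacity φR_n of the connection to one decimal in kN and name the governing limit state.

1326.8 kN (bearing governs)

Bolt shear: A_b = π(24)²/4 = 452.39 mm². φR_n = 0.75 × 469 × 452.39 × 6 × 2 = 1909.5 kN.
Bearing (12 mm plate, F_u = 450 MPa): end bolts L_c = 54 − 27/2 = 40.5, R_n = min(1.2×40.5×12×450, 2.4×24×12×450) = 262.44 kN/bolt; interior L_c = 76 − 27 = 49, R_n = 311.04 kN/bolt. φR_n = 0.75 × (2×262.44 + 4×311.04) = 1326.8 kN.
Governing: min(1909.5, 1326.8) = 1326.8 kN → bearing.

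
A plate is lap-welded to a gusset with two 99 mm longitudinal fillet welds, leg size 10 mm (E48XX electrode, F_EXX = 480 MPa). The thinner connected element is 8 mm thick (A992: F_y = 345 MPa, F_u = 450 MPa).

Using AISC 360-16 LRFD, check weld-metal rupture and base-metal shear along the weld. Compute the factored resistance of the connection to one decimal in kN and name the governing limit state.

302.4 kN (weld metal governs)

Weld metal: throat = 0.707×10 = 7.07 mm, L = 2×99 = 198 mm. φR_n = 0.75 × 0.6 × 480 × 7.07 × 198 = 302.4 kN.
Base metal shear (8 mm plate): yield φR_n = 1.0×0.6×345×8×198 = 327.9 kN; rupture φR_n = 0.75×0.6×450×8×198 = 320.8 kN; take 320.8 kN (rupture).
Governing: min(302.4, 320.8) = 302.4 kN → weld metal.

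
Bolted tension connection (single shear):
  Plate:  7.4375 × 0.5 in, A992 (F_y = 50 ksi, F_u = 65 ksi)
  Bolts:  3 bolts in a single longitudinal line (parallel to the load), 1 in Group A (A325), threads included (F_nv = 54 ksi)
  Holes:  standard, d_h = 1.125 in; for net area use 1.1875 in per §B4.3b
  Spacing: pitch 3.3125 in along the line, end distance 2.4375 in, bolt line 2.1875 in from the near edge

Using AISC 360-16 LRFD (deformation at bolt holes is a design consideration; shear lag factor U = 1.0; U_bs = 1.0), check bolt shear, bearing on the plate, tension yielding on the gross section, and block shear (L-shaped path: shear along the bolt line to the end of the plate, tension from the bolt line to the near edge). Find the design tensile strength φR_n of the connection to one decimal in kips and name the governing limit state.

95.4 kips (bolt shear governs)

Bolt shear: A_b = π(1)²/4 = 0.7854 in². φR_n = 0.75 × 54 × 0.7854 × 3 × 1 = 95.4 kips.
Bearing (0.5 in plate, F_u = 65 ksi): end bolts L_c = 2.4375 − 1.125/2 = 1.875, R_n = min(1.2×1.875×0.5×65, 2.4×1×0.5×65) = 73.125 kips/bolt; interior L_c = 3.3125 − 1.125 = 2.1875, R_n = 78 kips/bolt. φR_n = 0.75 × (1×73.125 + 2×78) = 171.8 kips.
Tension yield (gross): A_g = 7.4375×0.5 = 3.7188 in². φR_n = 0.90 × 50 × 3.7188 = 167.3 kips.
Block shear: shear path 1×[2.4375+2×3.3125] = 1×9.0625 in, A_gv = 4.5313, A_nv = 1×(9.0625 − 2.5×1.1875)×0.5 = 3.0469 in²; tension to near edge: (2.1875 − 0.5×1.1875)×0.5 = 0.79688 in². R_n = min(0.6×65×3.0469, 0.6×50×4.5313) + 1.0×65×0.79688 = min(118.83, 135.94) + 51.797 = 170.63 kips. φR_n = 0.75 × 170.63 = 128.0 kips.
Governing: min(95.4, 171.8, 167.3, 128.0) = 95.4 kips → bolt shear.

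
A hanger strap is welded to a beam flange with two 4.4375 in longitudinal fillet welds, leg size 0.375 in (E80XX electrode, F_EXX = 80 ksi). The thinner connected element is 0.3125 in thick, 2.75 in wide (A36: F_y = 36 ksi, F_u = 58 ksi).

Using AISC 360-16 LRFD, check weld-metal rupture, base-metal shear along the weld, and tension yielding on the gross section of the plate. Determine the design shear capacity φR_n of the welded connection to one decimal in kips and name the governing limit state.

Weld metal: throat = 0.707×0.375 = 0.26513 in, L = 2×4.4375 = 8.875 in. φR_n = 0.75 × 0.6 × 80 × 0.26513 × 8.875 = 84.7 kips.
Base metal shear (0.3125 in plate): yield φR_n = 1.0×0.6×36×0.3125×8.875 = 59.9 kips; rupture φR_n = 0.75×0.6×58×0.3125×8.875 = 72.4 kips; take 59.9 kips (yield).
Tension yield (gross): A_g = 2.75×0.3125 = 0.85938 in². φR_n = 0.90 × 36 × 0.85938 = 27.8 kips.
Governing: min(84.7, 59.9, 27.8) = 27.8 kips → gross-section yield.

27.8 kips (gross-section yield governs)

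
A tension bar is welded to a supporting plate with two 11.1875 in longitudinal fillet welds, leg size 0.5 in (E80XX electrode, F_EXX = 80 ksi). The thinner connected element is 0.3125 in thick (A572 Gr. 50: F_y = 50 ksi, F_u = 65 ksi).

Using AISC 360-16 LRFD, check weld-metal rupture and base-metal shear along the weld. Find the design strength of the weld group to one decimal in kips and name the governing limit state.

204.5 kips (base-metal shear governs)

Weld metal: throat = 0.707×0.5 = 0.3535 in, L = 2×11.1875 = 22.375 in. φR_n = 0.75 × 0.6 × 80 × 0.3535 × 22.375 = 284.7 kips.
Base metal shear (0.3125 in plate): yield φR_n = 1.0×0.6×50×0.3125×22.375 = 209.8 kips; rupture φR_n = 0.75×0.6×65×0.3125×22.375 = 204.5 kips; take 204.5 kips (rupture).
Governing: min(284.7, 204.5) = 204.5 kips → base-metal shear.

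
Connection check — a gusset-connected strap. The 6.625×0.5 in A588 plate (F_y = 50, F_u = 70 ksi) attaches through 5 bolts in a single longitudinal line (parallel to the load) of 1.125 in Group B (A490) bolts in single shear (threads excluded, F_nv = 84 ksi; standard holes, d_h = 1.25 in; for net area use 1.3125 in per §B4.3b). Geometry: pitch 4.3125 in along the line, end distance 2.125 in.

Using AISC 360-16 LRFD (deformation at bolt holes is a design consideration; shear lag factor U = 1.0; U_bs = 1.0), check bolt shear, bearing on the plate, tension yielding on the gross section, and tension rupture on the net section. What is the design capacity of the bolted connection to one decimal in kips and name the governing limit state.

Bolt shear: A_b = π(1.125)²/4 = 0.99402 in². φR_n = 0.75 × 84 × 0.99402 × 5 × 1 = 313.1 kips.
Bearing (0.5 in plate, F_u = 70 ksi): end bolts L_c = 2.125 − 1.25/2 = 1.5, R_n = min(1.2×1.5×0.5×70, 2.4×1.125×0.5×70) = 63 kips/bolt; interior L_c = 4.3125 − 1.25 = 3.0625, R_n = 94.5 kips/bolt. φR_n = 0.75 × (1×63 + 4×94.5) = 330.8 kips.
Tension yield (gross): A_g = 6.625×0.5 = 3.3125 in². φR_n = 0.90 × 50 × 3.3125 = 149.1 kips.
Tension rupture (net): A_n = (6.625 − 1×1.3125)×0.5 = 2.6563 in² (U = 1.0, A_e = A_n). φR_n = 0.75 × 70 × 2.6563 = 139.5 kips.
Governing: min(313.1, 330.8, 149.1, 139.5) = 139.5 kips → net-section rupture.

139.5 kips (net-section rupture governs)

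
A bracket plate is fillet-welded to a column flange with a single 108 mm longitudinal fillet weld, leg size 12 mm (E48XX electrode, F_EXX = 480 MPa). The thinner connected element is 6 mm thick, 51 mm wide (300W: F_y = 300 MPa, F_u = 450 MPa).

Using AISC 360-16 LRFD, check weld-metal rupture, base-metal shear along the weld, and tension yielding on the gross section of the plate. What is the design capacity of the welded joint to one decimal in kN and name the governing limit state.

82.6 kN (gross-section yield governs)

Weld metal: throat = 0.707×12 = 8.484 mm, L = 108 mm. φR_n = 0.75 × 0.6 × 480 × 8.484 × 108 = 197.9 kN.
Base metal shear (6 mm plate): yield φR_n = 1.0×0.6×300×6×108 = 116.6 kN; rupture φR_n = 0.75×0.6×450×6×108 = 131.2 kN; take 116.6 kN (yield).
Tension yield (gross): A_g = 51×6 = 306 mm². φR_n = 0.90 × 300 × 306 = 82.6 kN.
Governing: min(197.9, 116.6, 82.6) = 82.6 kN → gross-section yield.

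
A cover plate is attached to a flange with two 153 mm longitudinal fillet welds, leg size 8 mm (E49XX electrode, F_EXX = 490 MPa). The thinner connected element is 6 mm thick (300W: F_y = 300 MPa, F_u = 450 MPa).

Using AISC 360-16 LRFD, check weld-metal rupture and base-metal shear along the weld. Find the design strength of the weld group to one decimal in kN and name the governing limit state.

330.5 kN (base-metal shear governs)

Weld metal: throat = 0.707×8 = 5.656 mm, L = 2×153 = 306 mm. φR_n = 0.75 × 0.6 × 490 × 5.656 × 306 = 381.6 kN.
Base metal shear (6 mm plate): yield φR_n = 1.0×0.6×300×6×306 = 330.5 kN; rupture φR_n = 0.75×0.6×450×6×306 = 371.8 kN; take 330.5 kN (yield).
Governing: min(381.6, 330.5) = 330.5 kN → base-metal shear.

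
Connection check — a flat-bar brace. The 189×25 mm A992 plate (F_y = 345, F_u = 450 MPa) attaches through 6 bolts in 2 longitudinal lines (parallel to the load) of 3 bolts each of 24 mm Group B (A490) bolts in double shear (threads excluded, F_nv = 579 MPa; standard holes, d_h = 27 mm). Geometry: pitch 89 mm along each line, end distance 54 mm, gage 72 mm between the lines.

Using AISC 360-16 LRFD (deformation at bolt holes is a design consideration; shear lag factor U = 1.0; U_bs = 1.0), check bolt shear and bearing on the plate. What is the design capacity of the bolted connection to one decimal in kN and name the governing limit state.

Bolt shear: A_b = π(24)²/4 = 452.39 mm². φR_n = 0.75 × 579 × 452.39 × 6 × 2 = 2357.4 kN.
Bearing (25 mm plate, F_u = 450 MPa): end bolts L_c = 54 − 27/2 = 40.5, R_n = min(1.2×40.5×25×450, 2.4×24×25×450) = 546.75 kN/bolt; interior L_c = 89 − 27 = 62, R_n = 648 kN/bolt. φR_n = 0.75 × (2×546.75 + 4×648) = 2764.1 kN.
Governing: min(2357.4, 2764.1) = 2357.4 kN → bolt shear.

2357.4 kN (bolt shear governs)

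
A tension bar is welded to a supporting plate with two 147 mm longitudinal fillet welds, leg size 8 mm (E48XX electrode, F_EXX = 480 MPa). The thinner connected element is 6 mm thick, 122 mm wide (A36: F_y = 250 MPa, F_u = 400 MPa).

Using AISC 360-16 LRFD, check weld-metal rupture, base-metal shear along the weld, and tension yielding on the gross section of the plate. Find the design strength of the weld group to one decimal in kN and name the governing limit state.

Weld metal: throat = 0.707×8 = 5.656 mm, L = 2×147 = 294 mm. φR_n = 0.75 × 0.6 × 480 × 5.656 × 294 = 359.2 kN.
Base metal shear (6 mm plate): yield φR_n = 1.0×0.6×250×6×294 = 264.6 kN; rupture φR_n = 0.75×0.6×400×6×294 = 317.5 kN; take 264.6 kN (yield).
Tension yield (gross): A_g = 122×6 = 732 mm². φR_n = 0.90 × 250 × 732 = 164.7 kN.
Governing: min(359.2, 264.6, 164.7) = 164.7 kN → gross-section yield.

164.7 kN (gross-section yield governs)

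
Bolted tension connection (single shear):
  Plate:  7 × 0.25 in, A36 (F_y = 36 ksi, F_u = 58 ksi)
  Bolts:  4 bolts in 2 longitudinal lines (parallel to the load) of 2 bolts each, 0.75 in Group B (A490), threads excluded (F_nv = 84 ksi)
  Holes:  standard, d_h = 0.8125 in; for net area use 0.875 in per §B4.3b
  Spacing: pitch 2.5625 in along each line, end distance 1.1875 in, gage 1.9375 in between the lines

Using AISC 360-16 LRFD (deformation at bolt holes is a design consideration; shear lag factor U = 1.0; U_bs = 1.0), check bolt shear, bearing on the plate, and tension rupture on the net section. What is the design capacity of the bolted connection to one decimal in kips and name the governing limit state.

Bolt shear: A_b = π(0.75)²/4 = 0.44179 in². φR_n = 0.75 × 84 × 0.44179 × 4 × 1 = 111.3 kips.
Bearing (0.25 in plate, F_u = 58 ksi): end bolts L_c = 1.1875 − 0.8125/2 = 0.78125, R_n = min(1.2×0.78125×0.25×58, 2.4×0.75×0.25×58) = 13.594 kips/bolt; interior L_c = 2.5625 − 0.8125 = 1.75, R_n = 26.1 kips/bolt. φR_n = 0.75 × (2×13.594 + 2×26.1) = 59.5 kips.
Tension rupture (net): A_n = (7 − 2×0.875)×0.25 = 1.3125 in² (U = 1.0, A_e = A_n). φR_n = 0.75 × 58 × 1.3125 = 57.1 kips.
Governing: min(111.3, 59.5, 57.1) = 57.1 kips → net-section rupture.

57.1 kips (net-section rupture governs)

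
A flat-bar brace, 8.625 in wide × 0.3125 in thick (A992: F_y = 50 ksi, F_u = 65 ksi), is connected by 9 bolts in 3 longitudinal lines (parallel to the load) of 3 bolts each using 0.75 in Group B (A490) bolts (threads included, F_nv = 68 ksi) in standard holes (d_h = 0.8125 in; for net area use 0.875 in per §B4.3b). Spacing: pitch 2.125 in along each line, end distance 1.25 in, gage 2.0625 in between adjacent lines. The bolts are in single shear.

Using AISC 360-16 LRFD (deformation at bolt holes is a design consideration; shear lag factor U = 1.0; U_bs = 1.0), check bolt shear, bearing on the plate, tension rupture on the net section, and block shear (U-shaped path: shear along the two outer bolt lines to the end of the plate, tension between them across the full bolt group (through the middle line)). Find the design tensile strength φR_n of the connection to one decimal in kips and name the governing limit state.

91.4 kips (net-section rupture governs)

Bolt shear: A_b = π(0.75)²/4 = 0.44179 in². φR_n = 0.75 × 68 × 0.44179 × 9 × 1 = 202.8 kips.
Bearing (0.3125 in plate, F_u = 65 ksi): end bolts L_c = 1.25 − 0.8125/2 = 0.84375, R_n = min(1.2×0.84375×0.3125×65, 2.4×0.75×0.3125×65) = 20.566 kips/bolt; interior L_c = 2.125 − 0.8125 = 1.3125, R_n = 31.992 kips/bolt. φR_n = 0.75 × (3×20.566 + 6×31.992) = 190.2 kips.
Tension rupture (net): A_n = (8.625 − 3×0.875)×0.3125 = 1.875 in² (U = 1.0, A_e = A_n). φR_n = 0.75 × 65 × 1.875 = 91.4 kips.
Block shear: shear path 2×[1.25+2×2.125] = 2×5.5 in, A_gv = 3.4375, A_nv = 2×(5.5 − 2.5×0.875)×0.3125 = 2.0703 in²; tension across gage: (4.125 − 2×0.875)×0.3125 = 0.74219 in². R_n = min(0.6×65×2.0703, 0.6×50×3.4375) + 1.0×65×0.74219 = min(80.742, 103.13) + 48.242 = 128.98 kips. φR_n = 0.75 × 128.98 = 96.7 kips.
Governing: min(202.8, 190.2, 91.4, 96.7) = 91.4 kips → net-section rupture.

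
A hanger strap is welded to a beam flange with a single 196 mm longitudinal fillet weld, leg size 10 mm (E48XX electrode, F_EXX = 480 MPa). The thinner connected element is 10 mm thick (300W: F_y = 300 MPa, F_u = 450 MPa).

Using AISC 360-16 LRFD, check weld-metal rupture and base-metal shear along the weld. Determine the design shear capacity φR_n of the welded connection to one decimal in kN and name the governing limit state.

Weld metal: throat = 0.707×10 = 7.07 mm, L = 196 mm. φR_n = 0.75 × 0.6 × 480 × 7.07 × 196 = 299.3 kN.
Base metal shear (10 mm plate): yield φR_n = 1.0×0.6×300×10×196 = 352.8 kN; rupture φR_n = 0.75×0.6×450×10×196 = 396.9 kN; take 352.8 kN (yield).
Governing: min(299.3, 352.8) = 299.3 kN → weld metal.

299.3 kN (weld metal governs)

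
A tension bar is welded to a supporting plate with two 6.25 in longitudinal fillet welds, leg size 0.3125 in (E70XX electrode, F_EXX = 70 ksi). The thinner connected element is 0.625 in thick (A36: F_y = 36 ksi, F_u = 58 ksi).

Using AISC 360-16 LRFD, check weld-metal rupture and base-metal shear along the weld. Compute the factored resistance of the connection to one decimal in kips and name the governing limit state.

Weld metal: throat = 0.707×0.3125 = 0.22094 in, L = 2×6.25 = 12.5 in. φR_n = 0.75 × 0.6 × 70 × 0.22094 × 12.5 = 87.0 kips.
Base metal shear (0.625 in plate): yield φR_n = 1.0×0.6×36×0.625×12.5 = 168.8 kips; rupture φR_n = 0.75×0.6×58×0.625×12.5 = 203.9 kips; take 168.8 kips (yield).
Governing: min(87.0, 168.8) = 87.0 kips → weld metal.

87.0 kips (weld metal governs)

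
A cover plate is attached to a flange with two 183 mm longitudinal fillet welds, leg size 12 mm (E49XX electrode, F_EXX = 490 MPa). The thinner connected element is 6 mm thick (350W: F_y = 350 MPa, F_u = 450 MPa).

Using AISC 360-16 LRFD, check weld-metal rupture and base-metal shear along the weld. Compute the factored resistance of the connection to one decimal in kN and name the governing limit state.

444.7 kN (base-metal shear governs)

Weld metal: throat = 0.707×12 = 8.484 mm, L = 2×183 = 366 mm. φR_n = 0.75 × 0.6 × 490 × 8.484 × 366 = 684.7 kN.
Base metal shear (6 mm plate): yield φR_n = 1.0×0.6×350×6×366 = 461.2 kN; rupture φR_n = 0.75×0.6×450×6×366 = 444.7 kN; take 444.7 kN (rupture).
Governing: min(684.7, 444.7) = 444.7 kN → base-metal shear.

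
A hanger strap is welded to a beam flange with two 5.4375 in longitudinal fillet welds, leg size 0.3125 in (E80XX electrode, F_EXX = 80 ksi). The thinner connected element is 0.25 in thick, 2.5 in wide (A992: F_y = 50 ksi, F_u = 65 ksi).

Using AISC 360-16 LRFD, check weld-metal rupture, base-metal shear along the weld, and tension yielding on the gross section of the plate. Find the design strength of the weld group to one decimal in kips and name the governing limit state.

Weld metal: throat = 0.707×0.3125 = 0.22094 in, L = 2×5.4375 = 10.875 in. φR_n = 0.75 × 0.6 × 80 × 0.22094 × 10.875 = 86.5 kips.
Base metal shear (0.25 in plate): yield φR_n = 1.0×0.6×50×0.25×10.875 = 81.6 kips; rupture φR_n = 0.75×0.6×65×0.25×10.875 = 79.5 kips; take 79.5 kips (rupture).
Tension yield (gross): A_g = 2.5×0.25 = 0.625 in². φR_n = 0.90 × 50 × 0.625 = 28.1 kips.
Governing: min(86.5, 79.5, 28.1) = 28.1 kips → gross-section yield.

28.1 kips (gross-section yield governs)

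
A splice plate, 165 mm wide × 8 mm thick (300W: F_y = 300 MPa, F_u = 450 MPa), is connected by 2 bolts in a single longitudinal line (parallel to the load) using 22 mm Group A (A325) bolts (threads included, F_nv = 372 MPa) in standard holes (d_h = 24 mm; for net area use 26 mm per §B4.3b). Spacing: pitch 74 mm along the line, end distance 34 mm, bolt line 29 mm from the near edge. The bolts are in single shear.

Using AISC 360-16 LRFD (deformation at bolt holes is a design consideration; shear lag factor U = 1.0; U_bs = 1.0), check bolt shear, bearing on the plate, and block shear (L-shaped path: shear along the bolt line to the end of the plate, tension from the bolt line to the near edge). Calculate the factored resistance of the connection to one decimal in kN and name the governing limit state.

Bolt shear: A_b = π(22)²/4 = 380.13 mm². φR_n = 0.75 × 372 × 380.13 × 2 × 1 = 212.1 kN.
Bearing (8 mm plate, F_u = 450 MPa): end bolts L_c = 34 − 24/2 = 22, R_n = min(1.2×22×8×450, 2.4×22×8×450) = 95.04 kN/bolt; interior L_c = 74 − 24 = 50, R_n = 190.08 kN/bolt. φR_n = 0.75 × (1×95.04 + 1×190.08) = 213.8 kN.
Block shear: shear path 1×[34+1×74] = 1×108 mm, A_gv = 864, A_nv = 1×(108 − 1.5×26)×8 = 552 mm²; tension to near edge: (29 − 0.5×26)×8 = 128 mm². R_n = min(0.6×450×552, 0.6×300×864) + 1.0×450×128 = min(149.04, 155.52) + 57.6 = 206.64 kN. φR_n = 0.75 × 206.64 = 155.0 kN.
Governing: min(212.1, 213.8, 155.0) = 155.0 kN → block shear.

155.0 kN (block shear governs)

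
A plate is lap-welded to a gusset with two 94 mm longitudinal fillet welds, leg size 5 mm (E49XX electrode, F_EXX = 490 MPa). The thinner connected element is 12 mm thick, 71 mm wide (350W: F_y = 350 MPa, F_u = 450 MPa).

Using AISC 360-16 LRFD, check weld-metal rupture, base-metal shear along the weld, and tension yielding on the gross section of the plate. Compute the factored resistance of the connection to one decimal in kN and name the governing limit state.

146.5 kN (weld metal governs)

Weld metal: throat = 0.707×5 = 3.535 mm, L = 2×94 = 188 mm. φR_n = 0.75 × 0.6 × 490 × 3.535 × 188 = 146.5 kN.
Base metal shear (12 mm plate): yield φR_n = 1.0×0.6×350×12×188 = 473.8 kN; rupture φR_n = 0.75×0.6×450×12×188 = 456.8 kN; take 456.8 kN (rupture).
Tension yield (gross): A_g = 71×12 = 852 mm². φR_n = 0.90 × 350 × 852 = 268.4 kN.
Governing: min(146.5, 456.8, 268.4) = 146.5 kN → weld metal.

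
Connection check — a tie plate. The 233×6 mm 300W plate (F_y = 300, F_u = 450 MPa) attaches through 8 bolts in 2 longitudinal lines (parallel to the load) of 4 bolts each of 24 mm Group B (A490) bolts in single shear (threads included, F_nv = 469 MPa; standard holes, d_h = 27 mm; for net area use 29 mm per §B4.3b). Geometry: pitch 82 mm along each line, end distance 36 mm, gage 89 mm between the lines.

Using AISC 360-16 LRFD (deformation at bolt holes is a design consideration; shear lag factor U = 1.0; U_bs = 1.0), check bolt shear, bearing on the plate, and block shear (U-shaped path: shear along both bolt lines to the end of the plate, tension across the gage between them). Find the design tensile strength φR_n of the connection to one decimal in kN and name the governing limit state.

560.1 kN (block shear governs)

Bolt shear: A_b = π(24)²/4 = 452.39 mm². φR_n = 0.75 × 469 × 452.39 × 8 × 1 = 1273.0 kN.
Bearing (6 mm plate, F_u = 450 MPa): end bolts L_c = 36 − 27/2 = 22.5, R_n = min(1.2×22.5×6×450, 2.4×24×6×450) = 72.9 kN/bolt; interior L_c = 82 − 27 = 55, R_n = 155.52 kN/bolt. φR_n = 0.75 × (2×72.9 + 6×155.52) = 809.2 kN.
Block shear: shear path 2×[36+3×82] = 2×282 mm, A_gv = 3384, A_nv = 2×(282 − 3.5×29)×6 = 2166 mm²; tension across gage: (89 − 1×29)×6 = 360 mm². R_n = min(0.6×450×2166, 0.6×300×3384) + 1.0×450×360 = min(584.82, 609.12) + 162 = 746.82 kN. φR_n = 0.75 × 746.82 = 560.1 kN.
Governing: min(1273.0, 809.2, 560.1) = 560.1 kN → block shear.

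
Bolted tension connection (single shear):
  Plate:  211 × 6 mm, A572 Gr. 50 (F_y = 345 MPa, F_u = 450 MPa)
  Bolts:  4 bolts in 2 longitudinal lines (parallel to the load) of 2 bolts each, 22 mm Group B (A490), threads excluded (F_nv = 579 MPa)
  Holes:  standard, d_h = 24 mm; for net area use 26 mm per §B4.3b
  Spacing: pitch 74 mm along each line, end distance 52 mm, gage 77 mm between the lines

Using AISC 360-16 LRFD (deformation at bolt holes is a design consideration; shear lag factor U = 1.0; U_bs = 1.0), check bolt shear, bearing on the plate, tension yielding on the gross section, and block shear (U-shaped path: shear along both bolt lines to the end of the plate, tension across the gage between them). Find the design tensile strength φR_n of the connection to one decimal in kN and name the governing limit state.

314.7 kN (block shear governs)

Bolt shear: A_b = π(22)²/4 = 380.13 mm². φR_n = 0.75 × 579 × 380.13 × 4 × 1 = 660.3 kN.
Bearing (6 mm plate, F_u = 450 MPa): end bolts L_c = 52 − 24/2 = 40, R_n = min(1.2×40×6×450, 2.4×22×6×450) = 129.6 kN/bolt; interior L_c = 74 − 24 = 50, R_n = 142.56 kN/bolt. φR_n = 0.75 × (2×129.6 + 2×142.56) = 408.2 kN.
Tension yield (gross): A_g = 211×6 = 1266 mm². φR_n = 0.90 × 345 × 1266 = 393.1 kN.
Block shear: shear path 2×[52+1×74] = 2×126 mm, A_gv = 1512, A_nv = 2×(126 − 1.5×26)×6 = 1044 mm²; tension across gage: (77 − 1×26)×6 = 306 mm². R_n = min(0.6×450×1044, 0.6×345×1512) + 1.0×450×306 = min(281.88, 312.98) + 137.7 = 419.58 kN. φR_n = 0.75 × 419.58 = 314.7 kN.
Governing: min(660.3, 408.2, 393.1, 314.7) = 314.7 kN → block shear.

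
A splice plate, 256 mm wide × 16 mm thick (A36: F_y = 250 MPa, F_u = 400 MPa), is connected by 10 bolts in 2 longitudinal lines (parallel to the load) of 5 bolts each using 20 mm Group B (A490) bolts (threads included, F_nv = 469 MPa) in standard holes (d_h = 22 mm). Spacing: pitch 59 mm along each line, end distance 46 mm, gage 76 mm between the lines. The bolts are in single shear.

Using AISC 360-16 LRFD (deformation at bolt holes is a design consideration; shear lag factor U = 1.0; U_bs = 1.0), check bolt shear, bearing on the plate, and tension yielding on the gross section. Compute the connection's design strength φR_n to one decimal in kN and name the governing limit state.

921.6 kN (gross-section yield governs)

Bolt shear: A_b = π(20)²/4 = 314.16 mm². φR_n = 0.75 × 469 × 314.16 × 10 × 1 = 1105.1 kN.
Bearing (16 mm plate, F_u = 400 MPa): end bolts L_c = 46 − 22/2 = 35, R_n = min(1.2×35×16×400, 2.4×20×16×400) = 268.8 kN/bolt; interior L_c = 59 − 22 = 37, R_n = 284.16 kN/bolt. φR_n = 0.75 × (2×268.8 + 8×284.16) = 2108.2 kN.
Tension yield (gross): A_g = 256×16 = 4096 mm². φR_n = 0.90 × 250 × 4096 = 921.6 kN.
Governing: min(1105.1, 2108.2, 921.6) = 921.6 kN → gross-section yield.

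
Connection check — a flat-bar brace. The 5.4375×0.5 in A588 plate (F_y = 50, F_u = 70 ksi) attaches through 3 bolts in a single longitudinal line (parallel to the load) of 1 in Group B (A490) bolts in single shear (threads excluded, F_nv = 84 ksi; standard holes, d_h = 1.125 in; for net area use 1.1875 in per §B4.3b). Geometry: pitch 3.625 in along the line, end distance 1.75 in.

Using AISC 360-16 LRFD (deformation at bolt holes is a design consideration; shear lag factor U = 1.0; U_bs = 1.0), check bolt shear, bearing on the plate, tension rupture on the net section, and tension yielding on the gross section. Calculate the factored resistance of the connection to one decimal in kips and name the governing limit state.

Bolt shear: A_b = π(1)²/4 = 0.7854 in². φR_n = 0.75 × 84 × 0.7854 × 3 × 1 = 148.4 kips.
Bearing (0.5 in plate, F_u = 70 ksi): end bolts L_c = 1.75 − 1.125/2 = 1.1875, R_n = min(1.2×1.1875×0.5×70, 2.4×1×0.5×70) = 49.875 kips/bolt; interior L_c = 3.625 − 1.125 = 2.5, R_n = 84 kips/bolt. φR_n = 0.75 × (1×49.875 + 2×84) = 163.4 kips.
Tension rupture (net): A_n = (5.4375 − 1×1.1875)×0.5 = 2.125 in² (U = 1.0, A_e = A_n). φR_n = 0.75 × 70 × 2.125 = 111.6 kips.
Tension yield (gross): A_g = 5.4375×0.5 = 2.7188 in². φR_n = 0.90 × 50 × 2.7188 = 122.3 kips.
Governing: min(148.4, 163.4, 111.6, 122.3) = 111.6 kips → net-section rupture.

111.6 kips (net-section rupture governs)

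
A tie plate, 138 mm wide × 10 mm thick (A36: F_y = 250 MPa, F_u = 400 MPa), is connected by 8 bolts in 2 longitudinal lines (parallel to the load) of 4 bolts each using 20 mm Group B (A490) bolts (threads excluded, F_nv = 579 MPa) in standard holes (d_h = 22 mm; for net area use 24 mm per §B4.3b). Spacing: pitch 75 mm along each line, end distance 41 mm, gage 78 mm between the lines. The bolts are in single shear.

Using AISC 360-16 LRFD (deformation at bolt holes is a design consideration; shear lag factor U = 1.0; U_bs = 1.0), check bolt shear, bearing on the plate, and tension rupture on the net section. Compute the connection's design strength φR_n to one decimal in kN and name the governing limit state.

Bolt shear: A_b = π(20)²/4 = 314.16 mm². φR_n = 0.75 × 579 × 314.16 × 8 × 1 = 1091.4 kN.
Bearing (10 mm plate, F_u = 400 MPa): end bolts L_c = 41 − 22/2 = 30, R_n = min(1.2×30×10×400, 2.4×20×10×400) = 144 kN/bolt; interior L_c = 75 − 22 = 53, R_n = 192 kN/bolt. φR_n = 0.75 × (2×144 + 6×192) = 1080.0 kN.
Tension rupture (net): A_n = (138 − 2×24)×10 = 900 mm² (U = 1.0, A_e = A_n). φR_n = 0.75 × 400 × 900 = 270.0 kN.
Governing: min(1091.4, 1080.0, 270.0) = 270.0 kN → net-section rupture.

270.0 kN (net-section rupture governs)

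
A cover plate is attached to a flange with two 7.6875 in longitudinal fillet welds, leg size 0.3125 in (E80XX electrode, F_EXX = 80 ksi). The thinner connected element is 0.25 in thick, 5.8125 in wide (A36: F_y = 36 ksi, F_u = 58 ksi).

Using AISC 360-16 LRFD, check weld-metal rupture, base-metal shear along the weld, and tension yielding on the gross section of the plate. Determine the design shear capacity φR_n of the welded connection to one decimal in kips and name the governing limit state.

Weld metal: throat = 0.707×0.3125 = 0.22094 in, L = 2×7.6875 = 15.375 in. φR_n = 0.75 × 0.6 × 80 × 0.22094 × 15.375 = 122.3 kips.
Base metal shear (0.25 in plate): yield φR_n = 1.0×0.6×36×0.25×15.375 = 83.0 kips; rupture φR_n = 0.75×0.6×58×0.25×15.375 = 100.3 kips; take 83.0 kips (yield).
Tension yield (gross): A_g = 5.8125×0.25 = 1.4531 in². φR_n = 0.90 × 36 × 1.4531 = 47.1 kips.
Governing: min(122.3, 83.0, 47.1) = 47.1 kips → gross-section yield.

47.1 kips (gross-section yield governs)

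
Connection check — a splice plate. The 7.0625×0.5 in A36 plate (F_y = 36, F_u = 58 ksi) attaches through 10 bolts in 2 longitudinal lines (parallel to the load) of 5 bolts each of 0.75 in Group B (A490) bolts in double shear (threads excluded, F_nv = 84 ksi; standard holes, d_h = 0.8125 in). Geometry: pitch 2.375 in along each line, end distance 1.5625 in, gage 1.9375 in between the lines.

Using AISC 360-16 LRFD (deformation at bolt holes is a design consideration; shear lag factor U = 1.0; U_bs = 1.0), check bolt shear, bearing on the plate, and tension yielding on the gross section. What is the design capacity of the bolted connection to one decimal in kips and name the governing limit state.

114.4 kips (gross-section yield governs)

Bolt shear: A_b = π(0.75)²/4 = 0.44179 in². φR_n = 0.75 × 84 × 0.44179 × 10 × 2 = 556.7 kips.
Bearing (0.5 in plate, F_u = 58 ksi): end bolts L_c = 1.5625 − 0.8125/2 = 1.15625, R_n = min(1.2×1.15625×0.5×58, 2.4×0.75×0.5×58) = 40.238 kips/bolt; interior L_c = 2.375 − 0.8125 = 1.5625, R_n = 52.2 kips/bolt. φR_n = 0.75 × (2×40.238 + 8×52.2) = 373.6 kips.
Tension yield (gross): A_g = 7.0625×0.5 = 3.5313 in². φR_n = 0.90 × 36 × 3.5313 = 114.4 kips.
Governing: min(556.7, 373.6, 114.4) = 114.4 kips → gross-section yield.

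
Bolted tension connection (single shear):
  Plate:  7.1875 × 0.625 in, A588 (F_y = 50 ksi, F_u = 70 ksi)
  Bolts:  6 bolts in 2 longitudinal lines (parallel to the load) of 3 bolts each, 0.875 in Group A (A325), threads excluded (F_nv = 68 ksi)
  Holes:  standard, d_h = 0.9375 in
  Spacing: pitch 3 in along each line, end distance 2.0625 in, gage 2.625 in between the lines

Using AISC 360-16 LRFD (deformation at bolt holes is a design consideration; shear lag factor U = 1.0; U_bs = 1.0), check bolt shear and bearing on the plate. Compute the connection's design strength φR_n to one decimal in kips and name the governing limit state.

184.0 kips (bolt shear governs)

Bolt shear: A_b = π(0.875)²/4 = 0.60132 in². φR_n = 0.75 × 68 × 0.60132 × 6 × 1 = 184.0 kips.
Bearing (0.625 in plate, F_u = 70 ksi): end bolts L_c = 2.0625 − 0.9375/2 = 1.59375, R_n = min(1.2×1.59375×0.625×70, 2.4×0.875×0.625×70) = 83.672 kips/bolt; interior L_c = 3 − 0.9375 = 2.0625, R_n = 91.875 kips/bolt. φR_n = 0.75 × (2×83.672 + 4×91.875) = 401.1 kips.
Governing: min(184.0, 401.1) = 184.0 kips → bolt shear.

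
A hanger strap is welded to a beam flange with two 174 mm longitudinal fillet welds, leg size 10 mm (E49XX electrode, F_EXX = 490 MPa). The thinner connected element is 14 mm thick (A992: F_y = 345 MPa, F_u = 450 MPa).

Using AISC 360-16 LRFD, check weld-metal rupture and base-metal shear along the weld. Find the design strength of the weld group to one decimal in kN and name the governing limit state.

542.5 kN (weld metal governs)

Weld metal: throat = 0.707×10 = 7.07 mm, L = 2×174 = 348 mm. φR_n = 0.75 × 0.6 × 490 × 7.07 × 348 = 542.5 kN.
Base metal shear (14 mm plate): yield φR_n = 1.0×0.6×345×14×348 = 1008.5 kN; rupture φR_n = 0.75×0.6×450×14×348 = 986.6 kN; take 986.6 kN (rupture).
Governing: min(542.5, 986.6) = 542.5 kN → weld metal.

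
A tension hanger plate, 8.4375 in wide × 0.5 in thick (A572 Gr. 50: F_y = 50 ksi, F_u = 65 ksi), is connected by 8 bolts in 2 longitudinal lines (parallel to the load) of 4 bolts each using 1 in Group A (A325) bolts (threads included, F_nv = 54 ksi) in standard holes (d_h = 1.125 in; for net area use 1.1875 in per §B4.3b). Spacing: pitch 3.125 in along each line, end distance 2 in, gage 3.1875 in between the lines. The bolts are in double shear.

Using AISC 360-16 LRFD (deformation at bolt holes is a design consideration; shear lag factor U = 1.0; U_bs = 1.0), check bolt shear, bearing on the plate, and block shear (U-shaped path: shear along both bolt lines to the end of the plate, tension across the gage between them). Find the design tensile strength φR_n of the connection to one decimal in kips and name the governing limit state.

Bolt shear: A_b = π(1)²/4 = 0.7854 in². φR_n = 0.75 × 54 × 0.7854 × 8 × 2 = 508.9 kips.
Bearing (0.5 in plate, F_u = 65 ksi): end bolts L_c = 2 − 1.125/2 = 1.4375, R_n = min(1.2×1.4375×0.5×65, 2.4×1×0.5×65) = 56.063 kips/bolt; interior L_c = 3.125 − 1.125 = 2, R_n = 78 kips/bolt. φR_n = 0.75 × (2×56.063 + 6×78) = 435.1 kips.
Block shear: shear path 2×[2+3×3.125] = 2×11.375 in, A_gv = 11.375, A_nv = 2×(11.375 − 3.5×1.1875)×0.5 = 7.2188 in²; tension across gage: (3.1875 − 1×1.1875)×0.5 = 1 in². R_n = min(0.6×65×7.2188, 0.6×50×11.375) + 1.0×65×1 = min(281.53, 341.25) + 65 = 346.53 kips. φR_n = 0.75 × 346.53 = 259.9 kips.
Governing: min(508.9, 435.1, 259.9) = 259.9 kips → block shear.

259.9 kips (block shear governs)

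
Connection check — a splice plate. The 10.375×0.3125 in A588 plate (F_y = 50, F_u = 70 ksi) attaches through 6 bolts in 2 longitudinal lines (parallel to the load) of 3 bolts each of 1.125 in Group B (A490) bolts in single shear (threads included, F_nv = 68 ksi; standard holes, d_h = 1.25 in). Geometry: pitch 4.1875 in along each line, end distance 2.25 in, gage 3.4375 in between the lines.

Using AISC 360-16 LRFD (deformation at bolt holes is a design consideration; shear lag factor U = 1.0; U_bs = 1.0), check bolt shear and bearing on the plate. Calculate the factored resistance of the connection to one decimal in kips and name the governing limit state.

241.2 kips (bearing governs)

Bolt shear: A_b = π(1.125)²/4 = 0.99402 in². φR_n = 0.75 × 68 × 0.99402 × 6 × 1 = 304.2 kips.
Bearing (0.3125 in plate, F_u = 70 ksi): end bolts L_c = 2.25 − 1.25/2 = 1.625, R_n = min(1.2×1.625×0.3125×70, 2.4×1.125×0.3125×70) = 42.656 kips/bolt; interior L_c = 4.1875 − 1.25 = 2.9375, R_n = 59.063 kips/bolt. φR_n = 0.75 × (2×42.656 + 4×59.063) = 241.2 kips.
Governing: min(304.2, 241.2) = 241.2 kips → bearing.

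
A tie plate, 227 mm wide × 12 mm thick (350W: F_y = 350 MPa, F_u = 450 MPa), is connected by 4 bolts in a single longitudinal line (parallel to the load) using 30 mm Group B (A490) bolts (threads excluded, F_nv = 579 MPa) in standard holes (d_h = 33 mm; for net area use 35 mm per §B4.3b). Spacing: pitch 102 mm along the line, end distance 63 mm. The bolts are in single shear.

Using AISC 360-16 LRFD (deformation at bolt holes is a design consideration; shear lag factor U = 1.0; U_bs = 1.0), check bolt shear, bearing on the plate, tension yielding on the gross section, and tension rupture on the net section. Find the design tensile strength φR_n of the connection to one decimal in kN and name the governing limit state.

Bolt shear: A_b = π(30)²/4 = 706.86 mm². φR_n = 0.75 × 579 × 706.86 × 4 × 1 = 1227.8 kN.
Bearing (12 mm plate, F_u = 450 MPa): end bolts L_c = 63 − 33/2 = 46.5, R_n = min(1.2×46.5×12×450, 2.4×30×12×450) = 301.32 kN/bolt; interior L_c = 102 − 33 = 69, R_n = 388.8 kN/bolt. φR_n = 0.75 × (1×301.32 + 3×388.8) = 1100.8 kN.
Tension yield (gross): A_g = 227×12 = 2724 mm². φR_n = 0.90 × 350 × 2724 = 858.1 kN.
Tension rupture (net): A_n = (227 − 1×35)×12 = 2304 mm² (U = 1.0, A_e = A_n). φR_n = 0.75 × 450 × 2304 = 777.6 kN.
Governing: min(1227.8, 1100.8, 858.1, 777.6) = 777.6 kN → net-section rupture.

777.6 kN (net-section rupture governs)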